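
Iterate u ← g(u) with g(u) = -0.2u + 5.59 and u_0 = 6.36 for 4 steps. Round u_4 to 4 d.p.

u_1 = g(6.360000) = 4.318000
u_2 = g(4.318000) = 4.726400
u_3 = g(4.726400) = 4.644720
u_4 = g(4.644720) = 4.661056

4.6611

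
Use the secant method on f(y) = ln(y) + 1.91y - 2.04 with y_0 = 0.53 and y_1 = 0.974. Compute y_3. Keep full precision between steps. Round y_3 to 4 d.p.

1.0449

f(y_0) = -1.662578, f(y_1) = -0.206004
y_2 = 0.974000 - (-0.206004)·(0.974000 - 0.530000)/(-0.206004 - (-1.662578)) = 1.036795; f(y_2) = -0.023587
y_3 = 1.036795 - (-0.023587)·(1.036795 - 0.974000)/(-0.023587 - (-0.206004)) = 1.044915; f(y_3) = -0.000278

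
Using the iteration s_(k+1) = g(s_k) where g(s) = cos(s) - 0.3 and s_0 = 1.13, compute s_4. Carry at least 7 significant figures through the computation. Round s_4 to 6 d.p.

s_1 = g(1.130000) = 0.126660
s_2 = g(0.126660) = 0.691989
s_3 = g(0.691989) = 0.469978
s_4 = g(0.469978) = 0.591578

0.591578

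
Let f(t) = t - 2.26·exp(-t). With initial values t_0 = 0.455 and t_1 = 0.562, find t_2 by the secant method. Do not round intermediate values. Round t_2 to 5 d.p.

Secant update: t_(k+1) = t_k − f(t_k)·(t_k − t_(k-1))/(f(t_k) − f(t_(k-1))).
f(t_0) = -0.978852, f(t_1) = -0.726353
t_2 = 0.562000 - (-0.726353)·(0.562000 - 0.455000)/(-0.726353 - (-0.978852)) = 0.869802; f(t_2) = -0.077216

0.86980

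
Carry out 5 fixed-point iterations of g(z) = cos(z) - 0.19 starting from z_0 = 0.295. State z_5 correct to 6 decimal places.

0.639761

z_1 = g(0.295000) = 0.766802
z_2 = g(0.766802) = 0.530133
z_3 = g(0.530133) = 0.672740
z_4 = g(0.672740) = 0.592117
z_5 = g(0.592117) = 0.639761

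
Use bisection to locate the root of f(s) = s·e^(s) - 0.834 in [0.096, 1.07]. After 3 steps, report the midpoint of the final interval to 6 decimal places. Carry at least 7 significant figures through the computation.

f(0.096000) = -0.728327, f(1.070000) = 2.285456 (opposite signs)
step 1: m = 0.583000, f(m) = 0.210389 > 0 → root in [0.096000, 0.583000]
step 2: m = 0.339500, f(m) = -0.357259 < 0 → root in [0.339500, 0.583000]
step 3: m = 0.461250, f(m) = -0.102432 < 0 → root in [0.461250, 0.583000]
Midpoint of [0.461250, 0.583000] = 0.522125

0.522125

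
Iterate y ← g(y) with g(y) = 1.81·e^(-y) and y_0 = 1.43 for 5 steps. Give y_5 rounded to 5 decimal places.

y_1 = g(1.430000) = 0.433149
y_2 = g(0.433149) = 1.173719
y_3 = g(1.173719) = 0.559679
y_4 = g(0.559679) = 1.034221
y_5 = g(1.034221) = 0.643461

0.64346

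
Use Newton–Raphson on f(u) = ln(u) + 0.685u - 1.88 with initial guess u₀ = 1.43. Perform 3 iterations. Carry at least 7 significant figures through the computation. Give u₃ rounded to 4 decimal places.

1.8480

f'(u) = 1/u + 0.685
u_0 = 1.430000: f = -0.542776, f' = 1.384301 → u_1 = 1.430000 - (-0.542776)/(1.384301) = 1.822094
u_1 = 1.822094: f = -0.031880, f' = 1.233819 → u_2 = 1.822094 - (-0.031880)/(1.233819) = 1.847932
u_2 = 1.847932: f = -0.000100, f' = 1.226146 → u_3 = 1.847932 - (-0.000100)/(1.226146) = 1.848013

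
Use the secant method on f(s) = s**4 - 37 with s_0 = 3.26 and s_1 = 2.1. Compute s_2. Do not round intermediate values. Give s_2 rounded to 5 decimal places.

f(s_0) = 75.945882, f(s_1) = -17.551900
s_2 = 2.100000 - (-17.551900)·(2.100000 - 3.260000)/(-17.551900 - (75.945882)) = 2.317761; f(s_2) = -8.141426

2.31776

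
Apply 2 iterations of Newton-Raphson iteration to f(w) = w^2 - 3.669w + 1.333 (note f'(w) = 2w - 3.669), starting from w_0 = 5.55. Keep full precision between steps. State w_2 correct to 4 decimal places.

3.3769

w_0 = 5.550000: f = 11.772550, f' = 7.431000 → w_1 = 5.550000 - (11.772550)/(7.431000) = 3.965752
w_1 = 3.965752: f = 2.509843, f' = 4.262503 → w_2 = 3.965752 - (2.509843)/(4.262503) = 3.376933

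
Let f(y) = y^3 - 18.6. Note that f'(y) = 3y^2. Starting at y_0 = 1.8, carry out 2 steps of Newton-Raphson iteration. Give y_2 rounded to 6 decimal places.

2.715266

y_0 = 1.800000: f = -12.768000, f' = 9.720000 → y_1 = 1.800000 - (-12.768000)/(9.720000) = 3.113580
y_1 = 3.113580: f = 11.584236, f' = 29.083146 → y_2 = 3.113580 - (11.584236)/(29.083146) = 2.715266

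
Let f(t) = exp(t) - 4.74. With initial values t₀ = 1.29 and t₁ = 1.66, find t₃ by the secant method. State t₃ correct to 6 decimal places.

1.555312

f(t_0) = -1.107213, f(t_1) = 0.519311
t_2 = 1.660000 - (0.519311)·(1.660000 - 1.290000)/(0.519311 - (-1.107213)) = 1.541868; f(t_2) = -0.066689
t_3 = 1.541868 - (-0.066689)·(1.541868 - 1.660000)/(-0.066689 - (0.519311)) = 1.555312; f(t_3) = -0.003437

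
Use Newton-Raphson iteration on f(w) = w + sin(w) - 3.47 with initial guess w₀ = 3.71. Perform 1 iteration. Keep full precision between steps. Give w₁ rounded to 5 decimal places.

f'(w) = 1 + cos(w)
w_0 = 3.710000: f = -0.298291, f' = 0.157241 → w_1 = 3.710000 - (-0.298291)/(0.157241) = 5.607032

5.60703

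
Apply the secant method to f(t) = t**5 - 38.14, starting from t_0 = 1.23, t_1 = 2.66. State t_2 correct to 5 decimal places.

f(t_0) = -35.324694, f(t_1) = 95.030547
t_2 = 2.660000 - (95.030547)·(2.660000 - 1.230000)/(95.030547 - (-35.324694)) = 1.617513; f(t_2) = -27.067683

1.61751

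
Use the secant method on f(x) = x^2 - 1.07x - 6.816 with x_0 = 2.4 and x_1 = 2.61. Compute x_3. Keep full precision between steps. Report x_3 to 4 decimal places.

f(x_0) = -3.624000, f(x_1) = -2.796600
x_2 = 2.610000 - (-2.796600)·(2.610000 - 2.400000)/(-2.796600 - (-3.624000)) = 3.319797; f(x_2) = 0.652869
x_3 = 3.319797 - (0.652869)·(3.319797 - 2.610000)/(0.652869 - (-2.796600)) = 3.185456; f(x_3) = -0.077307

3.1855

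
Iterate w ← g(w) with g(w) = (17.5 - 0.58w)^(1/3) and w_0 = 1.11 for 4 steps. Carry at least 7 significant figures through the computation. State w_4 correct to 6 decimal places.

w_1 = g(1.110000) = 2.564011
w_2 = g(2.564011) = 2.520518
w_3 = g(2.520518) = 2.521841
w_4 = g(2.521841) = 2.521800

2.521800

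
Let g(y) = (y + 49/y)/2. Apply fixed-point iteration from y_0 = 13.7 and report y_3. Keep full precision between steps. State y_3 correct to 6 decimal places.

y_1 = g(13.700000) = 8.638321
y_2 = g(8.638321) = 7.155360
y_3 = g(7.155360) = 7.001687

7.001687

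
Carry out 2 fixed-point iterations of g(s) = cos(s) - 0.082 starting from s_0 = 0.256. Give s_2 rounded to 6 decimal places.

0.550972

s_1 = g(0.256000) = 0.885411
s_2 = g(0.885411) = 0.550972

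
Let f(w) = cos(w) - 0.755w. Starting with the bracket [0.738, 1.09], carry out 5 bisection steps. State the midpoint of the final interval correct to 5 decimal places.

f(0.738000) = 0.182626, f(1.090000) = -0.360465 (opposite signs)
step 1: m = 0.914000, f(m) = -0.079487 < 0 → root in [0.738000, 0.914000]
step 2: m = 0.826000, f(m) = 0.054192 > 0 → root in [0.826000, 0.914000]
step 3: m = 0.870000, f(m) = -0.012023 < 0 → root in [0.826000, 0.870000]
step 4: m = 0.848000, f(m) = 0.021244 > 0 → root in [0.848000, 0.870000]
step 5: m = 0.859000, f(m) = 0.004650 > 0 → root in [0.859000, 0.870000]
Midpoint of [0.859000, 0.870000] = 0.864500

0.86450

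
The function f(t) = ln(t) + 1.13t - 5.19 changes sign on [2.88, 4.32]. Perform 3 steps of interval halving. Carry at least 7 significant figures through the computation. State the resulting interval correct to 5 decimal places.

f(2.880000) = -0.877810, f(4.320000) = 1.154855 (opposite signs)
step 1: m = 3.600000, f(m) = 0.158934 > 0 → root in [2.880000, 3.600000]
step 2: m = 3.240000, f(m) = -0.353227 < 0 → root in [3.240000, 3.600000]
step 3: m = 3.420000, f(m) = -0.095759 < 0 → root in [3.420000, 3.600000]

[3.42000, 3.60000]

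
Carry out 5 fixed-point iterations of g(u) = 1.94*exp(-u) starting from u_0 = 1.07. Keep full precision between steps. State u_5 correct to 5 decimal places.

u_1 = g(1.070000) = 0.665437
u_2 = g(0.665437) = 0.997255
u_3 = g(0.997255) = 0.715648
u_4 = g(0.715648) = 0.948418
u_5 = g(0.948418) = 0.751465

0.75147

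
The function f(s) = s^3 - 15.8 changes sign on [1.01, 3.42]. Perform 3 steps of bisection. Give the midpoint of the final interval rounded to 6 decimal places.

2.365625

f(1.010000) = -14.769699, f(3.420000) = 24.201688 (opposite signs)
step 1: m = 2.215000, f(m) = -4.932712 < 0 → root in [2.215000, 3.420000]
step 2: m = 2.817500, f(m) = 6.566178 > 0 → root in [2.215000, 2.817500]
step 3: m = 2.516250, f(m) = 0.131672 > 0 → root in [2.215000, 2.516250]
Midpoint of [2.215000, 2.516250] = 2.365625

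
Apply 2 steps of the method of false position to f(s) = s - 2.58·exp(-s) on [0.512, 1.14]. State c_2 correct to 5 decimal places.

f(0.512000) = -1.034183, f(1.140000) = 0.314867
step 1: c = 0.993425, f(c) = 0.038036 > 0 → new bracket [0.512000, 0.993425]
step 2: c = 0.976347, f(c) = 0.004501 > 0 → new bracket [0.512000, 0.976347]

0.97635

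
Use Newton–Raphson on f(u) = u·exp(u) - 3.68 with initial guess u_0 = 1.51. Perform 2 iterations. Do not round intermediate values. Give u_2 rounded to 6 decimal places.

f'(u) = (u + 1)·exp(u)
u_0 = 1.510000: f = 3.155363, f' = 11.362094 → u_1 = 1.510000 - (3.155363)/(11.362094) = 1.232290
u_1 = 1.232290: f = 0.545615, f' = 7.654689 → u_2 = 1.232290 - (0.545615)/(7.654689) = 1.161012

1.161012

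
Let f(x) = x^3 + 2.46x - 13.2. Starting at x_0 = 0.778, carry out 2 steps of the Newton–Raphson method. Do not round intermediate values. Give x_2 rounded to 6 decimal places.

2.425343

f'(x) = 3x^2 + 2.46
x_0 = 0.778000: f = -10.815209, f' = 4.275852 → x_1 = 0.778000 - (-10.815209)/(4.275852) = 3.307369
x_1 = 3.307369: f = 31.114424, f' = 35.276076 → x_2 = 3.307369 - (31.114424)/(35.276076) = 2.425343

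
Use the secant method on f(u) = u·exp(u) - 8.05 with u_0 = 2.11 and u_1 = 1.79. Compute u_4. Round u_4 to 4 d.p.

f(u_0) = 9.353789, f(u_1) = 2.671120
u_2 = 1.790000 - (2.671120)·(1.790000 - 2.110000)/(2.671120 - (9.353789)) = 1.662093; f(u_2) = 0.709783
u_3 = 1.662093 - (0.709783)·(1.662093 - 1.790000)/(0.709783 - (2.671120)) = 1.615805; f(u_3) = 0.080635
u_4 = 1.615805 - (0.080635)·(1.615805 - 1.662093)/(0.080635 - (0.709783)) = 1.609873; f(u_4) = 0.002867

1.6099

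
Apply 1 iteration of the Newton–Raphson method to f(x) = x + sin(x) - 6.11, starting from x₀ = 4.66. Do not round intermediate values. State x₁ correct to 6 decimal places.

Newton update: x ← x − f(x)/f'(x).
f'(x) = 1 + cos(x)
x_0 = 4.660000: f = -2.448628, f' = 0.947635 → x_1 = 4.660000 - (-2.448628)/(0.947635) = 7.243936

7.243936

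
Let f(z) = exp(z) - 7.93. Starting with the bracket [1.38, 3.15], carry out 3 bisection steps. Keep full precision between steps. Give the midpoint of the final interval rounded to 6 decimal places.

2.154375

f(1.380000) = -3.955098, f(3.150000) = 15.406065 (opposite signs)
step 1: m = 2.265000, f(m) = 1.701125 > 0 → root in [1.380000, 2.265000]
step 2: m = 1.822500, f(m) = -1.742693 < 0 → root in [1.822500, 2.265000]
step 3: m = 2.043750, f(m) = -0.210497 < 0 → root in [2.043750, 2.265000]
Midpoint of [2.043750, 2.265000] = 2.154375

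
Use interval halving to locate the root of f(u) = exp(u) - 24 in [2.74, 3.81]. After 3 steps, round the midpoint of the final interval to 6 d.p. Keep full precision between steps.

3.208125

f(2.740000) = -8.513015, f(3.810000) = 21.150439 (opposite signs)
step 1: m = 3.275000, f(m) = 2.443225 > 0 → root in [2.740000, 3.275000]
step 2: m = 3.007500, f(m) = -3.763255 < 0 → root in [3.007500, 3.275000]
step 3: m = 3.141250, f(m) = -0.867235 < 0 → root in [3.141250, 3.275000]
Midpoint of [3.141250, 3.275000] = 3.208125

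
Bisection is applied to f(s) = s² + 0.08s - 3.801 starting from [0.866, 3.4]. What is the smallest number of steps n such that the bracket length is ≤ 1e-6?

22

Initial width b − a = 3.4 − 0.866 = 2.534000.
After n steps the width is (b−a)/2^n; need (b−a)/2^n ≤ 1e-6.
So n ≥ log₂(2.534000/1e-6) = log₂(2534000.0000) ≈ 21.2730.
Hence n = 22.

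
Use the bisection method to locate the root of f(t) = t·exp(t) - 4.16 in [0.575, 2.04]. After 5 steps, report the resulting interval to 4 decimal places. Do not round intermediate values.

[1.2159, 1.2617]

f(0.575000) = -3.138150, f(2.040000) = 11.528843 (opposite signs)
step 1: m = 1.307500, f(m) = 0.673723 > 0 → root in [0.575000, 1.307500]
step 2: m = 0.941250, f(m) = -1.747404 < 0 → root in [0.941250, 1.307500]
step 3: m = 1.124375, f(m) = -0.698845 < 0 → root in [1.124375, 1.307500]
step 4: m = 1.215938, f(m) = -0.058089 < 0 → root in [1.215938, 1.307500]
step 5: m = 1.261719, f(m) = 0.295742 > 0 → root in [1.215938, 1.261719]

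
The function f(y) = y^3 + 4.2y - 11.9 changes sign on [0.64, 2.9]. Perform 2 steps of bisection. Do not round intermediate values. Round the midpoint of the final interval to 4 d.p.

f(0.640000) = -8.949856, f(2.900000) = 24.669000 (opposite signs)
step 1: m = 1.770000, f(m) = 1.079233 > 0 → root in [0.640000, 1.770000]
step 2: m = 1.205000, f(m) = -5.089310 < 0 → root in [1.205000, 1.770000]
Midpoint of [1.205000, 1.770000] = 1.487500

1.4875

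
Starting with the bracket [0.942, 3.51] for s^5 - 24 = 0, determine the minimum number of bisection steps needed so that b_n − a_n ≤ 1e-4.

15

Initial width b − a = 3.51 − 0.942 = 2.568000.
After n steps the width is (b−a)/2^n; need (b−a)/2^n ≤ 1e-4.
So n ≥ log₂(2.568000/1e-4) = log₂(25680.0000) ≈ 14.6484.
Hence n = 15.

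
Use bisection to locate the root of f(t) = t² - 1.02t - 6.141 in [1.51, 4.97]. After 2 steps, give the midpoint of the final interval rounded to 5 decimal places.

f(1.510000) = -5.401100, f(4.970000) = 13.490500 (opposite signs)
step 1: m = 3.240000, f(m) = 1.051800 > 0 → root in [1.510000, 3.240000]
step 2: m = 2.375000, f(m) = -2.922875 < 0 → root in [2.375000, 3.240000]
Midpoint of [2.375000, 3.240000] = 2.807500

2.80750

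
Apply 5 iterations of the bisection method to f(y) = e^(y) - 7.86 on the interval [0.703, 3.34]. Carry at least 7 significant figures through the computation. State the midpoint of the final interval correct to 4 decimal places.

2.0627

f(0.703000) = -5.840197, f(3.340000) = 20.359127 (opposite signs)
step 1: m = 2.021500, f(m) = -0.310359 < 0 → root in [2.021500, 3.340000]
step 2: m = 2.680750, f(m) = 6.736036 > 0 → root in [2.021500, 2.680750]
step 3: m = 2.351125, f(m) = 2.637373 > 0 → root in [2.021500, 2.351125]
step 4: m = 2.186312, f(m) = 1.042325 > 0 → root in [2.021500, 2.186312]
step 5: m = 2.103906, f(m) = 0.338131 > 0 → root in [2.021500, 2.103906]
Midpoint of [2.021500, 2.103906] = 2.062703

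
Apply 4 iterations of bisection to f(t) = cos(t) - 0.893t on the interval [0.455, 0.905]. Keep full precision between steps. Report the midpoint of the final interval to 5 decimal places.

f(0.455000) = 0.491946, f(0.905000) = -0.190479 (opposite signs)
step 1: m = 0.680000, f(m) = 0.170333 > 0 → root in [0.680000, 0.905000]
step 2: m = 0.792500, f(m) = -0.005635 < 0 → root in [0.680000, 0.792500]
step 3: m = 0.736250, f(m) = 0.083521 > 0 → root in [0.736250, 0.792500]
step 4: m = 0.764375, f(m) = 0.039228 > 0 → root in [0.764375, 0.792500]
Midpoint of [0.764375, 0.792500] = 0.778438

0.77844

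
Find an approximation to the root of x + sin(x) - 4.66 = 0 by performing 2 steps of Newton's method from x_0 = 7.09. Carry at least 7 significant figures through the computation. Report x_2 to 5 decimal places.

5.43040

Newton update: x ← x − f(x)/f'(x).
f'(x) = 1 + cos(x)
x_0 = 7.090000: f = 3.152087, f' = 1.691802 → x_1 = 7.090000 - (3.152087)/(1.691802) = 5.226846
x_1 = 5.226846: f = -0.303714, f' = 1.492062 → x_2 = 5.226846 - (-0.303714)/(1.492062) = 5.430399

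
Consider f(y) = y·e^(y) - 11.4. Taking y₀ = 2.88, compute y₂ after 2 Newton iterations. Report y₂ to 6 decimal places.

f'(y) = (y + 1)·e^(y)
y_0 = 2.880000: f = 39.905107, f' = 69.119380 → y_1 = 2.880000 - (39.905107)/(69.119380) = 2.302664
y_1 = 2.302664: f = 11.628457, f' = 33.029246 → y_2 = 2.302664 - (11.628457)/(33.029246) = 1.950599

1.950599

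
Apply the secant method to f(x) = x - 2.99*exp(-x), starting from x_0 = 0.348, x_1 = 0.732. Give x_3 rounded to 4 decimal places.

1.0432

Secant update: x_(k+1) = x_k − f(x_k)·(x_k − x_(k-1))/(f(x_k) − f(x_(k-1))).
f(x_0) = -1.763236, f(x_1) = -0.706029
x_2 = 0.732000 - (-0.706029)·(0.732000 - 0.348000)/(-0.706029 - (-1.763236)) = 0.988445; f(x_2) = -0.124299
x_3 = 0.988445 - (-0.124299)·(0.988445 - 0.732000)/(-0.124299 - (-0.706029)) = 1.043240; f(x_3) = -0.010172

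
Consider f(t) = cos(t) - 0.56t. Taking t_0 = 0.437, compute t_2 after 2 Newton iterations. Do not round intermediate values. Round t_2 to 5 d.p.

0.98844

Newton update: t ← t − f(t)/f'(t).
f'(t) = -sin(t) - 0.56
t_0 = 0.437000: f = 0.661305, f' = -0.983223 → t_1 = 0.437000 - (0.661305)/(-0.983223) = 1.109589
t_1 = 1.109589: f = -0.176341, f' = -1.455516 → t_2 = 1.109589 - (-0.176341)/(-1.455516) = 0.988436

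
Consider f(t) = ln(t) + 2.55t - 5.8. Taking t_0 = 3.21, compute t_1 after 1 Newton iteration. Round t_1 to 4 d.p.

Newton update: t ← t − f(t)/f'(t).
f'(t) = 1/t + 2.55
t_0 = 3.210000: f = 3.551771, f' = 2.861526 → t_1 = 3.210000 - (3.551771)/(2.861526) = 1.968785

1.9688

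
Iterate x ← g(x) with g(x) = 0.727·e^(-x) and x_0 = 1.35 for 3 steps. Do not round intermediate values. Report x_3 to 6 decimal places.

0.398141

x_1 = g(1.350000) = 0.188468
x_2 = g(0.188468) = 0.602121
x_3 = g(0.602121) = 0.398141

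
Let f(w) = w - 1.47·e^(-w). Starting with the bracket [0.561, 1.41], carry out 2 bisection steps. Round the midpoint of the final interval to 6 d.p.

0.667125

f(0.561000) = -0.277838, f(1.410000) = 1.051109 (opposite signs)
step 1: m = 0.985500, f(m) = 0.436819 > 0 → root in [0.561000, 0.985500]
step 2: m = 0.773250, f(m) = 0.094829 > 0 → root in [0.561000, 0.773250]
Midpoint of [0.561000, 0.773250] = 0.667125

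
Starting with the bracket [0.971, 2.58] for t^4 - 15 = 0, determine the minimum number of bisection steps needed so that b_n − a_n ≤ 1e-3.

11

Initial width b − a = 2.58 − 0.971 = 1.609000.
After n steps the width is (b−a)/2^n; need (b−a)/2^n ≤ 1e-3.
So n ≥ log₂(1.609000/1e-3) = log₂(1609.0000) ≈ 10.6519.
Hence n = 11.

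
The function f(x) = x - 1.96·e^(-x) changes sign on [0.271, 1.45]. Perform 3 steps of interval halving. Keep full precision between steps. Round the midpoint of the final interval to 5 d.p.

0.78681

f(0.271000) = -1.223728, f(1.450000) = 0.990242 (opposite signs)
step 1: m = 0.860500, f(m) = 0.031517 > 0 → root in [0.271000, 0.860500]
step 2: m = 0.565750, f(m) = -0.547401 < 0 → root in [0.565750, 0.860500]
step 3: m = 0.713125, f(m) = -0.247491 < 0 → root in [0.713125, 0.860500]
Midpoint of [0.713125, 0.860500] = 0.786813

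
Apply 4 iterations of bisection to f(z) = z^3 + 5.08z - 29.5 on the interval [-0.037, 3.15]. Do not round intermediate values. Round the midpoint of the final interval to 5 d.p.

f(-0.037000) = -29.688011, f(3.150000) = 17.757875 (opposite signs)
step 1: m = 1.556500, f(m) = -17.822060 < 0 → root in [1.556500, 3.150000]
step 2: m = 2.353250, f(m) = -4.513696 < 0 → root in [2.353250, 3.150000]
step 3: m = 2.751625, f(m) = 5.312019 > 0 → root in [2.353250, 2.751625]
step 4: m = 2.552437, f(m) = 0.095352 > 0 → root in [2.353250, 2.552437]
Midpoint of [2.353250, 2.552437] = 2.452844

2.45284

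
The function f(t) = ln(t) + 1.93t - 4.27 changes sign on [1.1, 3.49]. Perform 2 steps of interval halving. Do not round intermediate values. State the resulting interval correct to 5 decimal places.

[1.69750, 2.29500]

f(1.100000) = -2.051690, f(3.490000) = 3.715602 (opposite signs)
step 1: m = 2.295000, f(m) = 0.990083 > 0 → root in [1.100000, 2.295000]
step 2: m = 1.697500, f(m) = -0.464668 < 0 → root in [1.697500, 2.295000]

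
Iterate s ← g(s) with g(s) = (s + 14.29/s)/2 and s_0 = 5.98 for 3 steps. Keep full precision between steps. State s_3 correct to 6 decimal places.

3.780262

s_1 = g(5.980000) = 4.184816
s_2 = g(4.184816) = 3.799771
s_3 = g(3.799771) = 3.780262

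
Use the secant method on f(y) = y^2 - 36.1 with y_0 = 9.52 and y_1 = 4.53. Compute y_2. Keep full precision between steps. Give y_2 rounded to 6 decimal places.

5.638833

f(y_0) = 54.530400, f(y_1) = -15.579100
y_2 = 4.530000 - (-15.579100)·(4.530000 - 9.520000)/(-15.579100 - (54.530400)) = 5.638833; f(y_2) = -4.303565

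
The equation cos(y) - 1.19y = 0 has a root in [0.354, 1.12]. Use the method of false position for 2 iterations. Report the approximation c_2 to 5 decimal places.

0.66024

f(0.354000) = 0.516734, f(1.120000) = -0.897118
step 1: c = 0.633957, f(c) = 0.051281 > 0 → new bracket [0.633957, 1.120000]
step 2: c = 0.660238, f(c) = 0.004163 > 0 → new bracket [0.660238, 1.120000]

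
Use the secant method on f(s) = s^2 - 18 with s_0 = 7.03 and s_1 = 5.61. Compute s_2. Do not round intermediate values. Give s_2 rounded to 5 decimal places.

4.54417

Secant update: s_(k+1) = s_k − f(s_k)·(s_k − s_(k-1))/(f(s_k) − f(s_(k-1))).
f(s_0) = 31.420900, f(s_1) = 13.472100
s_2 = 5.610000 - (13.472100)·(5.610000 - 7.030000)/(13.472100 - (31.420900)) = 4.544169; f(s_2) = 2.649475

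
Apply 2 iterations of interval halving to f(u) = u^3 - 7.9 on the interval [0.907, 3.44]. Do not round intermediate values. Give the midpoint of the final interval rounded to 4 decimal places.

1.8569

f(0.907000) = -7.153857, f(3.440000) = 32.807584 (opposite signs)
step 1: m = 2.173500, f(m) = 2.367836 > 0 → root in [0.907000, 2.173500]
step 2: m = 1.540250, f(m) = -4.245957 < 0 → root in [1.540250, 2.173500]
Midpoint of [1.540250, 2.173500] = 1.856875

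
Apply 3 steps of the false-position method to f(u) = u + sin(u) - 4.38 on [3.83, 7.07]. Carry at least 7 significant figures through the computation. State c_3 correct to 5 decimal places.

False-position update: c = (a·f(b) − b·f(a))/(f(b) − f(a)); replace the endpoint whose sign matches f(c).
f(3.830000) = -1.185308, f(7.070000) = 3.398108
step 1: c = 4.667890, f(c) = -0.711120 < 0 → new bracket [4.667890, 7.070000]
step 2: c = 5.083586, f(c) = -0.228308 < 0 → new bracket [5.083586, 7.070000]
step 3: c = 5.208644, f(c) = -0.050727 < 0 → new bracket [5.208644, 7.070000]

5.20864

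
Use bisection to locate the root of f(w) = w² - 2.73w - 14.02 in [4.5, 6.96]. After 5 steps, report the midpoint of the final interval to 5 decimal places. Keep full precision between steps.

5.38406

f(4.500000) = -6.055000, f(6.960000) = 15.420800 (opposite signs)
step 1: m = 5.730000, f(m) = 3.170000 > 0 → root in [4.500000, 5.730000]
step 2: m = 5.115000, f(m) = -1.820725 < 0 → root in [5.115000, 5.730000]
step 3: m = 5.422500, f(m) = 0.580081 > 0 → root in [5.115000, 5.422500]
step 4: m = 5.268750, f(m) = -0.643961 < 0 → root in [5.268750, 5.422500]
step 5: m = 5.345625, f(m) = -0.037850 < 0 → root in [5.345625, 5.422500]
Midpoint of [5.345625, 5.422500] = 5.384063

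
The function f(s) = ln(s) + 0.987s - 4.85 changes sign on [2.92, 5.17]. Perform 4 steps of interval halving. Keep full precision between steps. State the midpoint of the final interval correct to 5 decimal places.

f(2.920000) = -0.896376, f(5.170000) = 1.895663 (opposite signs)
step 1: m = 4.045000, f(m) = 0.539897 > 0 → root in [2.920000, 4.045000]
step 2: m = 3.482500, f(m) = -0.165022 < 0 → root in [3.482500, 4.045000]
step 3: m = 3.763750, f(m) = 0.190237 > 0 → root in [3.482500, 3.763750]
step 4: m = 3.623125, f(m) = 0.013361 > 0 → root in [3.482500, 3.623125]
Midpoint of [3.482500, 3.623125] = 3.552812

3.55281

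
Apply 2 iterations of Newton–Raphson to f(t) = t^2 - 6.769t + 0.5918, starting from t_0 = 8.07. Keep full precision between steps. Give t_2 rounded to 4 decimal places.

f'(t) = 2t - 6.769
t_0 = 8.070000: f = 11.090870, f' = 9.371000 → t_1 = 8.070000 - (11.090870)/(9.371000) = 6.886469
t_1 = 6.886469: f = 1.400746, f' = 7.003938 → t_2 = 6.886469 - (1.400746)/(7.003938) = 6.686475

6.6865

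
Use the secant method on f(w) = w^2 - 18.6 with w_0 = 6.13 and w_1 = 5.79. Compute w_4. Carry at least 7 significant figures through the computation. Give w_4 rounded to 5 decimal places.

4.31359

f(w_0) = 18.976900, f(w_1) = 14.924100
w_2 = 5.790000 - (14.924100)·(5.790000 - 6.130000)/(14.924100 - (18.976900)) = 4.537978; f(w_2) = 1.993246
w_3 = 4.537978 - (1.993246)·(4.537978 - 5.790000)/(1.993246 - (14.924100)) = 4.344983; f(w_3) = 0.278881
w_4 = 4.344983 - (0.278881)·(4.344983 - 4.537978)/(0.278881 - (1.993246)) = 4.313588; f(w_4) = 0.007045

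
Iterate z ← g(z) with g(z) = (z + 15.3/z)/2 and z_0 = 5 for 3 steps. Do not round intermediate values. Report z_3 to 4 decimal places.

3.9115

z_1 = g(5.000000) = 4.030000
z_2 = g(4.030000) = 3.913263
z_3 = g(3.913263) = 3.911522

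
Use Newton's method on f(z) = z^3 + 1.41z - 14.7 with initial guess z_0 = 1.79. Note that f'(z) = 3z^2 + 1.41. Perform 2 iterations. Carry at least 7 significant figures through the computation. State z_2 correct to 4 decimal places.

2.2634

Newton update: z ← z − f(z)/f'(z).
z_0 = 1.790000: f = -6.440761, f' = 11.022300 → z_1 = 1.790000 - (-6.440761)/(11.022300) = 2.374339
z_1 = 2.374339: f = 2.033122, f' = 18.322459 → z_2 = 2.374339 - (2.033122)/(18.322459) = 2.263376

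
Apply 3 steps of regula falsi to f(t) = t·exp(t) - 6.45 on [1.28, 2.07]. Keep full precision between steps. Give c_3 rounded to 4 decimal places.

1.4661

False-position update: c = (a·f(b) − b·f(a))/(f(b) − f(a)); replace the endpoint whose sign matches f(c).
f(1.280000) = -1.846301, f(2.070000) = 9.954384
step 1: c = 1.403601, f(c) = -0.737583 < 0 → new bracket [1.403601, 2.070000]
step 2: c = 1.449572, f(c) = -0.272948 < 0 → new bracket [1.449572, 2.070000]
step 3: c = 1.466131, f(c) = -0.098080 < 0 → new bracket [1.466131, 2.070000]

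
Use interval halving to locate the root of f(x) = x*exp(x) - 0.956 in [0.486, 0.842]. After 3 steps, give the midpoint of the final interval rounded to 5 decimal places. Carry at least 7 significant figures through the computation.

f(0.486000) = -0.165861, f(0.842000) = 0.998286 (opposite signs)
step 1: m = 0.664000, f(m) = 0.333851 > 0 → root in [0.486000, 0.664000]
step 2: m = 0.575000, f(m) = 0.065850 > 0 → root in [0.486000, 0.575000]
step 3: m = 0.530500, f(m) = -0.054266 < 0 → root in [0.530500, 0.575000]
Midpoint of [0.530500, 0.575000] = 0.552750

0.55275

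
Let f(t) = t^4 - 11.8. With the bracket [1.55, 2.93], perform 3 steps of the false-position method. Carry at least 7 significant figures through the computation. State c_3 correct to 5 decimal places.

1.79346

f(1.550000) = -6.027994, f(2.930000) = 61.900508
step 1: c = 1.672462, f(c) = -3.976077 < 0 → new bracket [1.672462, 2.930000]
step 2: c = 1.748362, f(c) = -2.456156 < 0 → new bracket [1.748362, 2.930000]
step 3: c = 1.793459, f(c) = -1.454158 < 0 → new bracket [1.793459, 2.930000]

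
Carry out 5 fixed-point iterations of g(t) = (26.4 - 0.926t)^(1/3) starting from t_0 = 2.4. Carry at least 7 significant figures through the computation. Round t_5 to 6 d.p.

t_1 = g(2.400000) = 2.891597
t_2 = g(2.891597) = 2.873334
t_3 = g(2.873334) = 2.874017
t_4 = g(2.874017) = 2.873991
t_5 = g(2.873991) = 2.873992

2.873992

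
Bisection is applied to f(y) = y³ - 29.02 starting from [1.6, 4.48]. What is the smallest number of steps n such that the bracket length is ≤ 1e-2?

9

Initial width b − a = 4.48 − 1.6 = 2.880000.
After n steps the width is (b−a)/2^n; need (b−a)/2^n ≤ 1e-2.
So n ≥ log₂(2.880000/1e-2) = log₂(288.0000) ≈ 8.1699.
Hence n = 9.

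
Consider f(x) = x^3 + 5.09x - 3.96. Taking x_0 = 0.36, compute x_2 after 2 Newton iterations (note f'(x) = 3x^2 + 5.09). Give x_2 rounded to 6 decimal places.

Newton update: x ← x − f(x)/f'(x).
x_0 = 0.360000: f = -2.080944, f' = 5.478800 → x_1 = 0.360000 - (-2.080944)/(5.478800) = 0.739817
x_1 = 0.739817: f = 0.210595, f' = 6.731990 → x_2 = 0.739817 - (0.210595)/(6.731990) = 0.708535

0.708535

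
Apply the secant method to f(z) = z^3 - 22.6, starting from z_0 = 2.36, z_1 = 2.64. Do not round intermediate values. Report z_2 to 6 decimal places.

2.863780

f(z_0) = -9.455744, f(z_1) = -4.200256
z_2 = 2.640000 - (-4.200256)·(2.640000 - 2.360000)/(-4.200256 - (-9.455744)) = 2.863780; f(z_2) = 0.886529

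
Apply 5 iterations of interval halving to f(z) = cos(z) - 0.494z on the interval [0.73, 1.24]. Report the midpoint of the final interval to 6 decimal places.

f(0.730000) = 0.384554, f(1.240000) = -0.287764 (opposite signs)
step 1: m = 0.985000, f(m) = 0.066273 > 0 → root in [0.985000, 1.240000]
step 2: m = 1.112500, f(m) = -0.107154 < 0 → root in [0.985000, 1.112500]
step 3: m = 1.048750, f(m) = -0.019428 < 0 → root in [0.985000, 1.048750]
step 4: m = 1.016875, f(m) = 0.023690 > 0 → root in [1.016875, 1.048750]
step 5: m = 1.032812, f(m) = 0.002196 > 0 → root in [1.032812, 1.048750]
Midpoint of [1.032812, 1.048750] = 1.040781

1.040781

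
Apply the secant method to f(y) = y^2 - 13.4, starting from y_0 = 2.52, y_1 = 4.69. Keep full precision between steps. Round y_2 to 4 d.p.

Secant update: y_(k+1) = y_k − f(y_k)·(y_k − y_(k-1))/(f(y_k) − f(y_(k-1))).
f(y_0) = -7.049600, f(y_1) = 8.596100
y_2 = 4.690000 - (8.596100)·(4.690000 - 2.520000)/(8.596100 - (-7.049600)) = 3.497753; f(y_2) = -1.165723

3.4978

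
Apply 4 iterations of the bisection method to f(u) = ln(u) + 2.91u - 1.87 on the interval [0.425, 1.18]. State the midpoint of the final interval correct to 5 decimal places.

0.73172

f(0.425000) = -1.488916, f(1.180000) = 1.729314 (opposite signs)
step 1: m = 0.802500, f(m) = 0.245252 > 0 → root in [0.425000, 0.802500]
step 2: m = 0.613750, f(m) = -0.572155 < 0 → root in [0.613750, 0.802500]
step 3: m = 0.708125, f(m) = -0.154491 < 0 → root in [0.708125, 0.802500]
step 4: m = 0.755313, f(m) = 0.047336 > 0 → root in [0.708125, 0.755313]
Midpoint of [0.708125, 0.755313] = 0.731719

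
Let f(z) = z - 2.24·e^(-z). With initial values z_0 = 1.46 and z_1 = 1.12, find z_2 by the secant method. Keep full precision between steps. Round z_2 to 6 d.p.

0.879732

f(z_0) = 0.939791, f(z_1) = 0.389133
z_2 = 1.120000 - (0.389133)·(1.120000 - 1.460000)/(0.389133 - (0.939791)) = 0.879732; f(z_2) = -0.049631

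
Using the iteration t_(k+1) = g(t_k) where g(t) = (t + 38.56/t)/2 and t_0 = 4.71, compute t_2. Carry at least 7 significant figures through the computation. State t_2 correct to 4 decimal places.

t_1 = g(4.710000) = 6.448418
t_2 = g(6.448418) = 6.214090

6.2141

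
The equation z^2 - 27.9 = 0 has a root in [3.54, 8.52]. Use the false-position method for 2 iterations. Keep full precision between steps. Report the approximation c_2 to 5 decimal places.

5.16847

f(3.540000) = -15.368400, f(8.520000) = 44.690400
step 1: c = 4.814328, f(c) = -4.722242 < 0 → new bracket [4.814328, 8.520000]
step 2: c = 5.168470, f(c) = -1.186917 < 0 → new bracket [5.168470, 8.520000]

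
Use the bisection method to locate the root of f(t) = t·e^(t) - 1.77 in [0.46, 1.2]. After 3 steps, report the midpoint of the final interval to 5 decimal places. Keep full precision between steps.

f(0.460000) = -1.041326, f(1.200000) = 2.214140 (opposite signs)
step 1: m = 0.830000, f(m) = 0.133455 > 0 → root in [0.460000, 0.830000]
step 2: m = 0.645000, f(m) = -0.540638 < 0 → root in [0.645000, 0.830000]
step 3: m = 0.737500, f(m) = -0.228107 < 0 → root in [0.737500, 0.830000]
Midpoint of [0.737500, 0.830000] = 0.783750

0.78375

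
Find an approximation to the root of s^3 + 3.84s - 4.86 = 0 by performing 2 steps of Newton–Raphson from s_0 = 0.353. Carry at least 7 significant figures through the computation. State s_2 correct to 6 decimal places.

1.015250

f'(s) = 3s^2 + 3.84
s_0 = 0.353000: f = -3.460493, f' = 4.213827 → s_1 = 0.353000 - (-3.460493)/(4.213827) = 1.174223
s_1 = 1.174223: f = 1.268037, f' = 7.976401 → s_2 = 1.174223 - (1.268037)/(7.976401) = 1.015250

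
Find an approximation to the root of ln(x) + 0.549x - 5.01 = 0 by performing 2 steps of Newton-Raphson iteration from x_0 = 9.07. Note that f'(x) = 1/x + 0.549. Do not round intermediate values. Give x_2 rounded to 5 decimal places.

5.89405

Newton update: x ← x − f(x)/f'(x).
x_0 = 9.070000: f = 2.174402, f' = 0.659254 → x_1 = 9.070000 - (2.174402)/(0.659254) = 5.771721
x_1 = 5.771721: f = -0.088355, f' = 0.722259 → x_2 = 5.771721 - (-0.088355)/(0.722259) = 5.894052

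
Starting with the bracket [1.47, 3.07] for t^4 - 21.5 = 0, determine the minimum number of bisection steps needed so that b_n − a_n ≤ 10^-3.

11

Initial width b − a = 3.07 − 1.47 = 1.600000.
After n steps the width is (b−a)/2^n; need (b−a)/2^n ≤ 10^-3.
So n ≥ log₂(1.600000/10^-3) = log₂(1600.0000) ≈ 10.6439.
Hence n = 11.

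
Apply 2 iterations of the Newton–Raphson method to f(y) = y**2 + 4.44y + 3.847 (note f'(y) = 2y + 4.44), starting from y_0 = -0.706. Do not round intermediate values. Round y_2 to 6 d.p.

-1.177623

Newton update: y ← y − f(y)/f'(y).
y_0 = -0.706000: f = 1.210796, f' = 3.028000 → y_1 = -0.706000 - (1.210796)/(3.028000) = -1.105867
y_1 = -1.105867: f = 0.159893, f' = 2.228267 → y_2 = -1.105867 - (0.159893)/(2.228267) = -1.177623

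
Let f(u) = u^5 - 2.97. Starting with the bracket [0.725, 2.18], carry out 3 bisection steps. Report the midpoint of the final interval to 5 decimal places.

f(0.725000) = -2.769696, f(2.180000) = 46.265967 (opposite signs)
step 1: m = 1.452500, f(m) = 3.495181 > 0 → root in [0.725000, 1.452500]
step 2: m = 1.088750, f(m) = -1.440178 < 0 → root in [1.088750, 1.452500]
step 3: m = 1.270625, f(m) = 0.341974 > 0 → root in [1.088750, 1.270625]
Midpoint of [1.088750, 1.270625] = 1.179688

1.17969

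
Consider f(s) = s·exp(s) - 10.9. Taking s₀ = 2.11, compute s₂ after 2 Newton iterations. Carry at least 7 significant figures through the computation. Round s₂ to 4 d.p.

1.8027

f'(s) = (s + 1)·exp(s)
s_0 = 2.110000: f = 6.503789, f' = 25.652030 → s_1 = 2.110000 - (6.503789)/(25.652030) = 1.856461
s_1 = 1.856461: f = 0.983288, f' = 18.284332 → s_2 = 1.856461 - (0.983288)/(18.284332) = 1.802683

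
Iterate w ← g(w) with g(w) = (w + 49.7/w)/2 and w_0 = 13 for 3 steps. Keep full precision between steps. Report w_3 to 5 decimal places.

w_1 = g(13.000000) = 8.411538
w_2 = g(8.411538) = 7.160044
w_3 = g(7.160044) = 7.050671

7.05067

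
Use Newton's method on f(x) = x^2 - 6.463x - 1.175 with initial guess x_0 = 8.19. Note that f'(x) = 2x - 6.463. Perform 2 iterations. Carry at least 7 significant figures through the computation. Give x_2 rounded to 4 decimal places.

6.6480

Newton update: x ← x − f(x)/f'(x).
x_0 = 8.190000: f = 12.969130, f' = 9.917000 → x_1 = 8.190000 - (12.969130)/(9.917000) = 6.882233
x_1 = 6.882233: f = 1.710256, f' = 7.301465 → x_2 = 6.882233 - (1.710256)/(7.301465) = 6.647998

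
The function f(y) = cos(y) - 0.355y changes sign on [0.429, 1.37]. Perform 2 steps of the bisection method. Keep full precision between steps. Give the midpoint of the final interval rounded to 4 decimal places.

f(0.429000) = 0.757087, f(1.370000) = -0.286900 (opposite signs)
step 1: m = 0.899500, f(m) = 0.302679 > 0 → root in [0.899500, 1.370000]
step 2: m = 1.134750, f(m) = 0.019523 > 0 → root in [1.134750, 1.370000]
Midpoint of [1.134750, 1.370000] = 1.252375

1.2524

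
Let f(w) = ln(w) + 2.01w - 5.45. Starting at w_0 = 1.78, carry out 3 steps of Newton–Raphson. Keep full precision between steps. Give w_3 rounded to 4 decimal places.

f'(w) = 1/w + 2.01
w_0 = 1.780000: f = -1.295587, f' = 2.571798 → w_1 = 1.780000 - (-1.295587)/(2.571798) = 2.283767
w_1 = 2.283767: f = -0.033802, f' = 2.447873 → w_2 = 2.283767 - (-0.033802)/(2.447873) = 2.297576
w_2 = 2.297576: f = -0.000018, f' = 2.445241 → w_3 = 2.297576 - (-0.000018)/(2.445241) = 2.297583

2.2976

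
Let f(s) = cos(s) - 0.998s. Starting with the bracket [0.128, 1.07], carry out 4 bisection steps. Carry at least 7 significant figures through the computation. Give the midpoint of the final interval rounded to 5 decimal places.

f(0.128000) = 0.864075, f(1.070000) = -0.587736 (opposite signs)
step 1: m = 0.599000, f(m) = 0.228098 > 0 → root in [0.599000, 1.070000]
step 2: m = 0.834500, f(m) = -0.161283 < 0 → root in [0.599000, 0.834500]
step 3: m = 0.716750, f(m) = 0.038628 > 0 → root in [0.716750, 0.834500]
step 4: m = 0.775625, f(m) = -0.060090 < 0 → root in [0.716750, 0.775625]
Midpoint of [0.716750, 0.775625] = 0.746188

0.74619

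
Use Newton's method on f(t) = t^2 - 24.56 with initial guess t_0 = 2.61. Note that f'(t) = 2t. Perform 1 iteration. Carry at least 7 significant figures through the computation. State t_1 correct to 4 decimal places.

6.0100

Newton update: t ← t − f(t)/f'(t).
t_0 = 2.610000: f = -17.747900, f' = 5.220000 → t_1 = 2.610000 - (-17.747900)/(5.220000) = 6.009981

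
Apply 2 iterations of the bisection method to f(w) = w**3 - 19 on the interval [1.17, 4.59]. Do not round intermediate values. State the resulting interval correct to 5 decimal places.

f(1.170000) = -17.398387, f(4.590000) = 77.702579 (opposite signs)
step 1: m = 2.880000, f(m) = 4.887872 > 0 → root in [1.170000, 2.880000]
step 2: m = 2.025000, f(m) = -10.696234 < 0 → root in [2.025000, 2.880000]

[2.02500, 2.88000]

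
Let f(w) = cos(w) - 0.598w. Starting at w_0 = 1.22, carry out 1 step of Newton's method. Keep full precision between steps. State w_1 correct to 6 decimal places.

0.968933

Newton update: w ← w − f(w)/f'(w).
f'(w) = -sin(w) - 0.598
w_0 = 1.220000: f = -0.385914, f' = -1.537099 → w_1 = 1.220000 - (-0.385914)/(-1.537099) = 0.968933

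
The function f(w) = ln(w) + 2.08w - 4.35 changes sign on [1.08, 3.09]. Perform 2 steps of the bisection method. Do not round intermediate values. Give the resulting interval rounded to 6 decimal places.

f(1.080000) = -2.026639, f(3.090000) = 3.205371 (opposite signs)
step 1: m = 2.085000, f(m) = 0.721569 > 0 → root in [1.080000, 2.085000]
step 2: m = 1.582500, f(m) = -0.599394 < 0 → root in [1.582500, 2.085000]

[1.582500, 2.085000]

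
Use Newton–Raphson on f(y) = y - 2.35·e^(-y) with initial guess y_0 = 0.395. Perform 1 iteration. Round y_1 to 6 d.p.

0.854961

f'(y) = 1 + 2.35·e^(-y)
y_0 = 0.395000: f = -1.188148, f' = 2.583148 → y_1 = 0.395000 - (-1.188148)/(2.583148) = 0.854961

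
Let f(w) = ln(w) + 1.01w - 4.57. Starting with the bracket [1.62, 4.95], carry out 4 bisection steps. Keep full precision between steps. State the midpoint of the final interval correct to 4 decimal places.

f(1.620000) = -2.451374, f(4.950000) = 2.028888 (opposite signs)
step 1: m = 3.285000, f(m) = -0.062783 < 0 → root in [3.285000, 4.950000]
step 2: m = 4.117500, f(m) = 1.003921 > 0 → root in [3.285000, 4.117500]
step 3: m = 3.701250, f(m) = 0.476933 > 0 → root in [3.285000, 3.701250]
step 4: m = 3.493125, f(m) = 0.208853 > 0 → root in [3.285000, 3.493125]
Midpoint of [3.285000, 3.493125] = 3.389063

3.3891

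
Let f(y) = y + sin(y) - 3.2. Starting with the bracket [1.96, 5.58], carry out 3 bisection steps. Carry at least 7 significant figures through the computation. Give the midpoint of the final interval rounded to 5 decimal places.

f(1.960000) = -0.314788, f(5.580000) = 1.733349 (opposite signs)
step 1: m = 3.770000, f(m) = -0.017857 < 0 → root in [3.770000, 5.580000]
step 2: m = 4.675000, f(m) = 0.475699 > 0 → root in [3.770000, 4.675000]
step 3: m = 4.222500, f(m) = 0.140115 > 0 → root in [3.770000, 4.222500]
Midpoint of [3.770000, 4.222500] = 3.996250

3.99625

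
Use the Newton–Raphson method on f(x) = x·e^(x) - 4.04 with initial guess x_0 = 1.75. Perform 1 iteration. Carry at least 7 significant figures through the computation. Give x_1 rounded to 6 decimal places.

f'(x) = (x + 1)·e^(x)
x_0 = 1.750000: f = 6.030555, f' = 15.825157 → x_1 = 1.750000 - (6.030555)/(15.825157) = 1.368926

1.368926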